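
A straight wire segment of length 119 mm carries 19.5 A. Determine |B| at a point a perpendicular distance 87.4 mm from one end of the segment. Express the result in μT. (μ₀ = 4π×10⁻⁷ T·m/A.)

For a finite straight segment, B = (μ₀I/4πd)(sinθ₁ + sinθ₂), where θ₁, θ₂ are the angles from the perpendicular to each end.
The perpendicular foot is at one end, so the two end-offsets along the wire are 0 and L = 0.119 m.
sinθ₁ = 0/√(0²+0.0874²) = 0.0000; sinθ₂ = 0.119/√(0.119²+0.0874²) = 0.8060.
B = (4π×10⁻⁷ × 19.5) / (4π × 0.0874) × (0.0000 + 0.8060) = 1.80×10⁻⁵ T.

B ≈ 18.0 μT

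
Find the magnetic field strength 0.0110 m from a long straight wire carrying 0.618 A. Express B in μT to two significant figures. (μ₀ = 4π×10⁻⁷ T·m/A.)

For an infinitely long straight wire, B = μ₀I/(2πd).
B = (4π×10⁻⁷ × 0.618) / (2π × 0.011) = 1.12×10⁻⁵ T.

B ≈ 11 μT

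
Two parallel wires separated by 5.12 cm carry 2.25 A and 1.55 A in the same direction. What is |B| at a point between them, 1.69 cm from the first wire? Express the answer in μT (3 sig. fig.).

B ≈ 17.6 μT

Each long wire gives B = μ₀I/(2πd). Distances are d₁ = 0.0169 m and d₂ = 0.0343 m.
B₁ = 2.66×10⁻⁵ T, B₂ = 9.04×10⁻⁶ T.
Between parallel currents the two contributions point in opposite directions, so they subtract. B = |B₁ − B₂| = |2.66×10⁻⁵ − 9.04×10⁻⁶| = 1.76×10⁻⁵ T.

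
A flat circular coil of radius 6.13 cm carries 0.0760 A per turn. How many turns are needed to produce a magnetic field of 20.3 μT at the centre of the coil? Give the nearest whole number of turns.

For an N-turn coil, B = Nμ₀I/(2R). A single turn gives B₁ = 7.79×10⁻⁷ T with R = 0.0613 m.
N = B/B₁ = 2.03×10⁻⁵ / 7.79×10⁻⁷ = 26.06.

N = 26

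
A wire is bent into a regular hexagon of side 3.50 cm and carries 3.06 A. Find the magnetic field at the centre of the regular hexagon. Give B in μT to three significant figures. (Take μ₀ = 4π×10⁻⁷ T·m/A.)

Each side is a finite straight segment at perpendicular distance d = a/(2 tan(π/6)) = 0.03031 m from the centre, with end-angles ±π/6.
One side contributes B₁ = (μ₀I/4πd)·2 sin(π/6) = 1.01×10⁻⁵ T.
All 6 sides add in the same direction: B = 6 × 1.01×10⁻⁵ = 6.06×10⁻⁵ T.

B ≈ 60.6 μT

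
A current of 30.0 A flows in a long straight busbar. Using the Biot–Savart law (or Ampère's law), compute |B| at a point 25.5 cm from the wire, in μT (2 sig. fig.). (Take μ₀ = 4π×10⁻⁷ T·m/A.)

For an infinitely long straight wire, B = μ₀I/(2πd).
B = (4π×10⁻⁷ × 30.0) / (2π × 0.255) = 2.35×10⁻⁵ T.

B ≈ 24 μT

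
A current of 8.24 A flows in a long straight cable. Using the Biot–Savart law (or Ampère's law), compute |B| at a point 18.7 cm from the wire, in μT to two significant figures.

For an infinitely long straight wire, B = μ₀I/(2πd).
B = (4π×10⁻⁷ × 8.24) / (2π × 0.187) = 8.81×10⁻⁶ T.

B ≈ 8.8 μT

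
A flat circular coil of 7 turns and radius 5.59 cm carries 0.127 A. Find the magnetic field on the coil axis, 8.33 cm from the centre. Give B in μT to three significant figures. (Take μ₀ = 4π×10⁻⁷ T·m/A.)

B ≈ 1.73 μT

For an N-turn flat coil, B = Nμ₀IR²/[2(R²+z²)^(3/2)] with R = 0.0559 m, z = 0.0833 m.
B = 7 × 2.47×10⁻⁷ T = 1.73×10⁻⁶ T.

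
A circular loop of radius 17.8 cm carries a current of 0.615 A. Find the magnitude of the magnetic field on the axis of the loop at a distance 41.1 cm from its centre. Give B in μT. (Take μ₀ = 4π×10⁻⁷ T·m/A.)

B ≈ 0.136 μT

On the axis of a circular loop, B = μ₀IR² / [2(R²+z²)^(3/2)].
R² + z² = (0.178)² + (0.411)² = 0.2006 m², and (R²+z²)^(3/2) = 8.98×10⁻² m³.
B = (4π×10⁻⁷ × 0.615 × 0.03168) / (2 × 8.98×10⁻²) = 1.36×10⁻⁷ T.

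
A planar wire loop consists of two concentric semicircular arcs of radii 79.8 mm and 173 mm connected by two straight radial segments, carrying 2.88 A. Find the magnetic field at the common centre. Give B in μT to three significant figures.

B ≈ 6.11 μT

The radial connectors point toward the centre, so dl × r̂ = 0 and they contribute nothing.
Each semicircle gives μ₀I/(4R): inner arc 1.13×10⁻⁵ T, outer arc 5.23×10⁻⁶ T.
The two arcs carry current in opposite angular senses, so their fields oppose: B = |1.13×10⁻⁵ − 5.23×10⁻⁶| = 6.11×10⁻⁶ T.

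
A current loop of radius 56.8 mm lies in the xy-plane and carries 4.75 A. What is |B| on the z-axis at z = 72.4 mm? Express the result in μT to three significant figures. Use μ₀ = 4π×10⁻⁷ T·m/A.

B ≈ 12.4 μT

On the axis of a circular loop, B = μ₀IR² / [2(R²+z²)^(3/2)].
R² + z² = (0.0568)² + (0.0724)² = 0.008468 m², and (R²+z²)^(3/2) = 7.79×10⁻⁴ m³.
B = (4π×10⁻⁷ × 4.75 × 0.003226) / (2 × 7.79×10⁻⁴) = 1.24×10⁻⁵ T.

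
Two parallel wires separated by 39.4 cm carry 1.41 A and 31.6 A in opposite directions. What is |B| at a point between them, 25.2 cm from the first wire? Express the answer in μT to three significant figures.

Each long wire gives B = μ₀I/(2πd). Distances are d₁ = 0.252 m and d₂ = 0.142 m.
B₁ = 1.12×10⁻⁶ T, B₂ = 4.45×10⁻⁵ T.
Between antiparallel currents both contributions point the same way, so they add. B = B₁ + B₂ = 1.12×10⁻⁶ + 4.45×10⁻⁵ = 4.56×10⁻⁵ T.

B ≈ 45.6 μT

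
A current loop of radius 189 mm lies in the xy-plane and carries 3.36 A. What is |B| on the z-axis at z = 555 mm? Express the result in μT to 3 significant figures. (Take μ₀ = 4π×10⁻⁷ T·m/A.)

On the axis of a circular loop, B = μ₀IR² / [2(R²+z²)^(3/2)].
R² + z² = (0.189)² + (0.555)² = 0.3437 m², and (R²+z²)^(3/2) = 0.202 m³.
B = (4π×10⁻⁷ × 3.36 × 0.03572) / (2 × 0.202) = 3.74×10⁻⁷ T.

B ≈ 0.374 μT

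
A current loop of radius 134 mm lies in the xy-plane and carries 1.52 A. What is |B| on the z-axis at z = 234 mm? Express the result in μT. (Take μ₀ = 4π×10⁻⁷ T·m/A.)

On the axis of a circular loop, B = μ₀IR² / [2(R²+z²)^(3/2)].
R² + z² = (0.134)² + (0.234)² = 0.07271 m², and (R²+z²)^(3/2) = 1.96×10⁻² m³.
B = (4π×10⁻⁷ × 1.52 × 0.01796) / (2 × 1.96×10⁻²) = 8.75×10⁻⁷ T.

B ≈ 0.875 μT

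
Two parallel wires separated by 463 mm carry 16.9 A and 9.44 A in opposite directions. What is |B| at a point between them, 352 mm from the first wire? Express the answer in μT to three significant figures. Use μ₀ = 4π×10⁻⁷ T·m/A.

B ≈ 26.6 μT

Each long wire gives B = μ₀I/(2πd). Distances are d₁ = 0.352 m and d₂ = 0.111 m.
B₁ = 9.60×10⁻⁶ T, B₂ = 1.70×10⁻⁵ T.
Between antiparallel currents both contributions point the same way, so they add. B = B₁ + B₂ = 9.60×10⁻⁶ + 1.70×10⁻⁵ = 2.66×10⁻⁵ T.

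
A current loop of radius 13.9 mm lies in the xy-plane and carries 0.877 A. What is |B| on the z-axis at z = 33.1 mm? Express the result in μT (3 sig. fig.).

On the axis of a circular loop, B = μ₀IR² / [2(R²+z²)^(3/2)].
R² + z² = (0.0139)² + (0.0331)² = 0.001289 m², and (R²+z²)^(3/2) = 4.63×10⁻⁵ m³.
B = (4π×10⁻⁷ × 0.877 × 0.0001932) / (2 × 4.63×10⁻⁵) = 2.30×10⁻⁶ T.

B ≈ 2.30 μT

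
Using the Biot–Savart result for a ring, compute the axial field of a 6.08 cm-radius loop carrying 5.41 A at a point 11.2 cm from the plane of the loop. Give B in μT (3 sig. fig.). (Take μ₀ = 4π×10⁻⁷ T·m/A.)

B ≈ 6.07 μT

On the axis of a circular loop, B = μ₀IR² / [2(R²+z²)^(3/2)].
R² + z² = (0.0608)² + (0.112)² = 0.01624 m², and (R²+z²)^(3/2) = 2.07×10⁻³ m³.
B = (4π×10⁻⁷ × 5.41 × 0.003697) / (2 × 2.07×10⁻³) = 6.07×10⁻⁶ T.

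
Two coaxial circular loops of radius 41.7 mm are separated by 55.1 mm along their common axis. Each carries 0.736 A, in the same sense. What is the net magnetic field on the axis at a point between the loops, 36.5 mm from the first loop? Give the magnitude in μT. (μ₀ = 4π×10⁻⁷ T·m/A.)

B ≈ 13.2 μT

Each loop contributes B = μ₀IR²/[2(R²+z²)^(3/2)] on the axis, with z measured from that loop.
Loop 1 (z = 0.0365 m): B₁ = 4.72×10⁻⁶ T. Loop 2 (z = 0.0186 m): B₂ = 8.45×10⁻⁶ T.
The fields add: B = B₁ + B₂ = 1.32×10⁻⁵ T.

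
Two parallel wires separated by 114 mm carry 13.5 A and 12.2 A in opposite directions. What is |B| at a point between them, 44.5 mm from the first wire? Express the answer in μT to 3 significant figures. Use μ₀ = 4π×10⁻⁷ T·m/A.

Each long wire gives B = μ₀I/(2πd). Distances are d₁ = 0.0445 m and d₂ = 0.0695 m.
B₁ = 6.07×10⁻⁵ T, B₂ = 3.51×10⁻⁵ T.
Between antiparallel currents both contributions point the same way, so they add. B = B₁ + B₂ = 6.07×10⁻⁵ + 3.51×10⁻⁵ = 9.58×10⁻⁵ T.

B ≈ 95.8 μT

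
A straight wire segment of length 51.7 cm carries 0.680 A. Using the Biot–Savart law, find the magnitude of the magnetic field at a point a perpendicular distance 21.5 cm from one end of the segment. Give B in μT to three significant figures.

For a finite straight segment, B = (μ₀I/4πd)(sinθ₁ + sinθ₂), where θ₁, θ₂ are the angles from the perpendicular to each end.
The perpendicular foot is at one end, so the two end-offsets along the wire are 0 and L = 0.517 m.
sinθ₁ = 0/√(0²+0.215²) = 0.0000; sinθ₂ = 0.517/√(0.517²+0.215²) = 0.9233.
B = (4π×10⁻⁷ × 0.680) / (4π × 0.215) × (0.0000 + 0.9233) = 2.92×10⁻⁷ T.

B ≈ 0.292 μT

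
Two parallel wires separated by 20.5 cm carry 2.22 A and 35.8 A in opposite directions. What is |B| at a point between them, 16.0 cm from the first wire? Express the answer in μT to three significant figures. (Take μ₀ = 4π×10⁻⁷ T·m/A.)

Each long wire gives B = μ₀I/(2πd). Distances are d₁ = 0.16 m and d₂ = 0.045 m.
B₁ = 2.78×10⁻⁶ T, B₂ = 1.59×10⁻⁴ T.
Between antiparallel currents both contributions point the same way, so they add. B = B₁ + B₂ = 2.78×10⁻⁶ + 1.59×10⁻⁴ = 1.62×10⁻⁴ T.

B ≈ 162 μT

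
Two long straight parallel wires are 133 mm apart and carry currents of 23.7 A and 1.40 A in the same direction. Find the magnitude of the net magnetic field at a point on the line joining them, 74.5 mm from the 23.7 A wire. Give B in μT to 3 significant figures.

Each long wire gives B = μ₀I/(2πd). Distances are d₁ = 0.0745 m and d₂ = 0.0585 m.
B₁ = 6.36×10⁻⁵ T, B₂ = 4.79×10⁻⁶ T.
Between parallel currents the two contributions point in opposite directions, so they subtract. B = |B₁ − B₂| = |6.36×10⁻⁵ − 4.79×10⁻⁶| = 5.88×10⁻⁵ T.

B ≈ 58.8 μT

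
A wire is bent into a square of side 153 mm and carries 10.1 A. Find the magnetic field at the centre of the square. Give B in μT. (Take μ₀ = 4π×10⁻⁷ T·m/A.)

B ≈ 74.7 μT

Each side is a finite straight segment at perpendicular distance d = a/(2 tan(π/4)) = 0.0765 m from the centre, with end-angles ±π/4.
One side contributes B₁ = (μ₀I/4πd)·2 sin(π/4) = 1.87×10⁻⁵ T.
All 4 sides add in the same direction: B = 4 × 1.87×10⁻⁵ = 7.47×10⁻⁵ T.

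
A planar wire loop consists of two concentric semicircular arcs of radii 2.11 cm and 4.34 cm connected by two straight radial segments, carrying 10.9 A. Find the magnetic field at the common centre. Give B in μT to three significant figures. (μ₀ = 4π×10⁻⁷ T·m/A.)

The radial connectors point toward the centre, so dl × r̂ = 0 and they contribute nothing.
Each semicircle gives μ₀I/(4R): inner arc 1.62×10⁻⁴ T, outer arc 7.89×10⁻⁵ T.
The two arcs carry current in opposite angular senses, so their fields oppose: B = |1.62×10⁻⁴ − 7.89×10⁻⁵| = 8.34×10⁻⁵ T.

B ≈ 83.4 μT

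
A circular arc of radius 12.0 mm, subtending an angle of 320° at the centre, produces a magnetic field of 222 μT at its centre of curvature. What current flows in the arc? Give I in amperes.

I ≈ 4.77 A

For a circular arc, B = μ₀Iφ/(4πR) with φ in radians; here φ = 5.585 rad.
So I = 4πRB/(μ₀φ) = 4π × 0.012 × 2.22×10⁻⁴ / (4π×10⁻⁷ × 5.585) = 4.77 A.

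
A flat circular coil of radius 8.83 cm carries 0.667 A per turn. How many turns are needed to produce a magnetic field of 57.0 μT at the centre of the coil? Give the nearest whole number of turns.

N = 12

For an N-turn coil, B = Nμ₀I/(2R). A single turn gives B₁ = 4.75×10⁻⁶ T with R = 0.0883 m.
N = B/B₁ = 5.70×10⁻⁵ / 4.75×10⁻⁶ = 12.01.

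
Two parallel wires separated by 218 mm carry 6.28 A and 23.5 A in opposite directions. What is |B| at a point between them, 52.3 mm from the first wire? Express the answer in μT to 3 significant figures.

B ≈ 52.4 μT

Each long wire gives B = μ₀I/(2πd). Distances are d₁ = 0.0523 m and d₂ = 0.1657 m.
B₁ = 2.40×10⁻⁵ T, B₂ = 2.84×10⁻⁵ T.
Between antiparallel currents both contributions point the same way, so they add. B = B₁ + B₂ = 2.40×10⁻⁵ + 2.84×10⁻⁵ = 5.24×10⁻⁵ T.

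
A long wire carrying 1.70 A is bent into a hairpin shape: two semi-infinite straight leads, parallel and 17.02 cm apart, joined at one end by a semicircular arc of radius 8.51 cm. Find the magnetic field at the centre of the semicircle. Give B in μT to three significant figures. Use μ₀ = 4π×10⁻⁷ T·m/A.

B ≈ 10.3 μT

The semicircular arc contributes B_arc = μ₀I·π/(4πR) = μ₀I/(4R) = 6.28×10⁻⁶ T.
Each semi-infinite lead is at perpendicular distance R = 0.0851 m from the centre, with the perpendicular foot at its near end, so it contributes μ₀I/(4πR); both point the same way, together 4.00×10⁻⁶ T.
Arc and leads all point the same direction: B = 6.28×10⁻⁶ + 4.00×10⁻⁶ = 1.03×10⁻⁵ T.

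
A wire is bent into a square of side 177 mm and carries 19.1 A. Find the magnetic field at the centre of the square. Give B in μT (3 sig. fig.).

B ≈ 122 μT

Each side is a finite straight segment at perpendicular distance d = a/(2 tan(π/4)) = 0.0885 m from the centre, with end-angles ±π/4.
One side contributes B₁ = (μ₀I/4πd)·2 sin(π/4) = 3.05×10⁻⁵ T.
All 4 sides add in the same direction: B = 4 × 3.05×10⁻⁵ = 1.22×10⁻⁴ T.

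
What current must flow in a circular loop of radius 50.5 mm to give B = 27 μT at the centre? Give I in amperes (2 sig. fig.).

I ≈ 2.2 A

At the centre of a circular loop B = μ₀I/(2R), so I = 2RB/μ₀.
With R = 0.0505 m, I = 2 × 0.0505 × 2.70×10⁻⁵ / (4π×10⁻⁷) = 2.17 A.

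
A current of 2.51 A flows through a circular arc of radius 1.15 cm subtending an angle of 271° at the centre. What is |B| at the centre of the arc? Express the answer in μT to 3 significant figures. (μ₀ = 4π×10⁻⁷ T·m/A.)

The Biot–Savart field of a circular arc at its centre is B = μ₀Iφ/(4πR), with φ = 4.73 rad.
B = (4π×10⁻⁷ × 2.51 × 4.73) / (4π × 0.0115) = 1.03×10⁻⁴ T.

B ≈ 103 μT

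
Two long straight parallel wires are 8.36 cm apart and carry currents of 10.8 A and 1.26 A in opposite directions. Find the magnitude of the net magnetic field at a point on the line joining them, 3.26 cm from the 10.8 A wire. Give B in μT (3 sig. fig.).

B ≈ 71.2 μT

Each long wire gives B = μ₀I/(2πd). Distances are d₁ = 0.0326 m and d₂ = 0.051 m.
B₁ = 6.63×10⁻⁵ T, B₂ = 4.94×10⁻⁶ T.
Between antiparallel currents both contributions point the same way, so they add. B = B₁ + B₂ = 6.63×10⁻⁵ + 4.94×10⁻⁶ = 7.12×10⁻⁵ T.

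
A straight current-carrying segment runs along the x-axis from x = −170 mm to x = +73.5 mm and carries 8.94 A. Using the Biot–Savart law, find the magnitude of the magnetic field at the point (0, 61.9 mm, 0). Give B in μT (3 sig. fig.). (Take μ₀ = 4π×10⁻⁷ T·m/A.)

For a finite straight segment, B = (μ₀I/4πd)(sinθ₁ + sinθ₂), where θ₁, θ₂ are the angles from the perpendicular to each end.
The perpendicular distance is d = 0.0619 m; the end-offsets along the wire are a = 0.17 m and b = 0.0735 m.
sinθ₁ = 0.17/√(0.17²+0.0619²) = 0.9396; sinθ₂ = 0.0735/√(0.0735²+0.0619²) = 0.7649.
B = (4π×10⁻⁷ × 8.94) / (4π × 0.0619) × (0.9396 + 0.7649) = 2.46×10⁻⁵ T.

B ≈ 24.6 μT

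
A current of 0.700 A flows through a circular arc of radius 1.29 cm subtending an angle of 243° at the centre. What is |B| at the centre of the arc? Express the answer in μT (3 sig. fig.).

The Biot–Savart field of a circular arc at its centre is B = μ₀Iφ/(4πR), with φ = 4.241 rad.
B = (4π×10⁻⁷ × 0.700 × 4.241) / (4π × 0.0129) = 2.30×10⁻⁵ T.

B ≈ 23.0 μT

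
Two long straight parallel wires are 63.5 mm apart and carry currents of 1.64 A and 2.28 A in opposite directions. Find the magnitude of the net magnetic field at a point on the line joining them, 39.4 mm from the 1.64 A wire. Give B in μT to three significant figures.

B ≈ 27.2 μT

Each long wire gives B = μ₀I/(2πd). Distances are d₁ = 0.0394 m and d₂ = 0.0241 m.
B₁ = 8.32×10⁻⁶ T, B₂ = 1.89×10⁻⁵ T.
Between antiparallel currents both contributions point the same way, so they add. B = B₁ + B₂ = 8.32×10⁻⁶ + 1.89×10⁻⁵ = 2.72×10⁻⁵ T.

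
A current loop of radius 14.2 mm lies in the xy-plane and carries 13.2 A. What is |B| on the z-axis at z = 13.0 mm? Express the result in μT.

On the axis of a circular loop, B = μ₀IR² / [2(R²+z²)^(3/2)].
R² + z² = (0.0142)² + (0.013)² = 0.0003706 m², and (R²+z²)^(3/2) = 7.14×10⁻⁶ m³.
B = (4π×10⁻⁷ × 13.2 × 0.0002016) / (2 × 7.14×10⁻⁶) = 2.34×10⁻⁴ T.

B ≈ 234 μT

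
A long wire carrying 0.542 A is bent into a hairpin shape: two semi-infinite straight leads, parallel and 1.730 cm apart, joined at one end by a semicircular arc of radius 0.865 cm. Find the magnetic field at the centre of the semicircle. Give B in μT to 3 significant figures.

The semicircular arc contributes B_arc = μ₀I·π/(4πR) = μ₀I/(4R) = 1.97×10⁻⁵ T.
Each semi-infinite lead is at perpendicular distance R = 0.00865 m from the centre, with the perpendicular foot at its near end, so it contributes μ₀I/(4πR); both point the same way, together 1.25×10⁻⁵ T.
Arc and leads all point the same direction: B = 1.97×10⁻⁵ + 1.25×10⁻⁵ = 3.22×10⁻⁵ T.

B ≈ 32.2 μT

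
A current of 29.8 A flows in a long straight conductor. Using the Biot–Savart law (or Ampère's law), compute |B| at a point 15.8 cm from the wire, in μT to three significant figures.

B ≈ 37.7 μT

For an infinitely long straight wire, B = μ₀I/(2πd).
B = (4π×10⁻⁷ × 29.8) / (2π × 0.158) = 3.77×10⁻⁵ T.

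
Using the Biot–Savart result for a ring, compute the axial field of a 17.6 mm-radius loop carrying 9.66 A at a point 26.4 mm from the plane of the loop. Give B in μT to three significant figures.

B ≈ 58.9 μT

On the axis of a circular loop, B = μ₀IR² / [2(R²+z²)^(3/2)].
R² + z² = (0.0176)² + (0.0264)² = 0.001007 m², and (R²+z²)^(3/2) = 3.19×10⁻⁵ m³.
B = (4π×10⁻⁷ × 9.66 × 0.0003098) / (2 × 3.19×10⁻⁵) = 5.89×10⁻⁵ T.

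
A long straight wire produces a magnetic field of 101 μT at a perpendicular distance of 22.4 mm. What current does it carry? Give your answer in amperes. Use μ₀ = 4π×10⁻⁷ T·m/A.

I ≈ 11.3 A

For a long straight wire B = μ₀I/(2πd), so I = 2πdB/μ₀.
I = 2π × 0.0224 × 1.01×10⁻⁴ / (4π×10⁻⁷) = 11.3 A.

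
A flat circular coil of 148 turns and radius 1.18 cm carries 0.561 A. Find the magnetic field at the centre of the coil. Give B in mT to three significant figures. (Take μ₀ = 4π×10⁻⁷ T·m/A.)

B ≈ 4.42 mT

For an N-turn flat coil, B = Nμ₀I/(2R) with R = 0.0118 m.
B = 148 × 2.99×10⁻⁵ T = 4.42×10⁻³ T.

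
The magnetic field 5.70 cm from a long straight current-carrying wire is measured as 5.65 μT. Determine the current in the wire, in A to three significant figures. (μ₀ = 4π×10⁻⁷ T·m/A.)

I ≈ 1.61 A

For a long straight wire B = μ₀I/(2πd), so I = 2πdB/μ₀.
I = 2π × 0.057 × 5.65×10⁻⁶ / (4π×10⁻⁷) = 1.61 A.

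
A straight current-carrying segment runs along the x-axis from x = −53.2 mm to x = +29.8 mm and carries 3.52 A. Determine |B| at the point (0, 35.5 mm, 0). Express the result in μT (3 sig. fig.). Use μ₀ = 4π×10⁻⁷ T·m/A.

For a finite straight segment, B = (μ₀I/4πd)(sinθ₁ + sinθ₂), where θ₁, θ₂ are the angles from the perpendicular to each end.
The perpendicular distance is d = 0.0355 m; the end-offsets along the wire are a = 0.0532 m and b = 0.0298 m.
sinθ₁ = 0.0532/√(0.0532²+0.0355²) = 0.8318; sinθ₂ = 0.0298/√(0.0298²+0.0355²) = 0.6429.
B = (4π×10⁻⁷ × 3.52) / (4π × 0.0355) × (0.8318 + 0.6429) = 1.46×10⁻⁵ T.

B ≈ 14.6 μT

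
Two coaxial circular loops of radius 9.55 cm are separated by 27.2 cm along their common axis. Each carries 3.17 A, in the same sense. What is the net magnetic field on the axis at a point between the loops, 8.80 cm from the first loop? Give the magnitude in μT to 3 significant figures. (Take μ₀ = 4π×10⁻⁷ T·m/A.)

Each loop contributes B = μ₀IR²/[2(R²+z²)^(3/2)] on the axis, with z measured from that loop.
Loop 1 (z = 0.088 m): B₁ = 8.29×10⁻⁶ T. Loop 2 (z = 0.184 m): B₂ = 2.04×10⁻⁶ T.
The fields add: B = B₁ + B₂ = 1.03×10⁻⁵ T.

B ≈ 10.3 μT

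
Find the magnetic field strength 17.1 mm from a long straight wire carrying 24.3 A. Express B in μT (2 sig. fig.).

B ≈ 280 μT

For an infinitely long straight wire, B = μ₀I/(2πd).
B = (4π×10⁻⁷ × 24.3) / (2π × 0.0171) = 2.84×10⁻⁴ T.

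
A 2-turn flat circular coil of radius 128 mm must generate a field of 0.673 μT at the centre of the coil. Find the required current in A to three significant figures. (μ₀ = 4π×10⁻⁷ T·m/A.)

I ≈ 0.0686 A

For an N-turn coil, B = Nμ₀I/(2R) with R = 0.128 m, so I = 2RB/(Nμ₀) = 2 × 0.128 × 6.73×10⁻⁷ / (2 × 4π×10⁻⁷) = 6.86×10⁻² A.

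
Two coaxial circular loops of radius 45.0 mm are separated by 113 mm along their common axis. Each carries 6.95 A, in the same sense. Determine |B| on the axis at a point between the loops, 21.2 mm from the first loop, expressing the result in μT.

Each loop contributes B = μ₀IR²/[2(R²+z²)^(3/2)] on the axis, with z measured from that loop.
Loop 1 (z = 0.0212 m): B₁ = 7.18×10⁻⁵ T. Loop 2 (z = 0.0918 m): B₂ = 8.28×10⁻⁶ T.
The fields add: B = B₁ + B₂ = 8.01×10⁻⁵ T.

B ≈ 80.1 μT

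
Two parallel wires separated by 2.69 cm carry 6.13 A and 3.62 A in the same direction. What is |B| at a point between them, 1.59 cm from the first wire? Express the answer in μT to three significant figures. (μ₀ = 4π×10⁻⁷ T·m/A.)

B ≈ 11.3 μT

Each long wire gives B = μ₀I/(2πd). Distances are d₁ = 0.0159 m and d₂ = 0.011 m.
B₁ = 7.71×10⁻⁵ T, B₂ = 6.58×10⁻⁵ T.
Between parallel currents the two contributions point in opposite directions, so they subtract. B = |B₁ − B₂| = |7.71×10⁻⁵ − 6.58×10⁻⁵| = 1.13×10⁻⁵ T.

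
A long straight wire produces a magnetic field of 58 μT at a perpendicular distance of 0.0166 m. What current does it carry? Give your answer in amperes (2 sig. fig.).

For a long straight wire B = μ₀I/(2πd), so I = 2πdB/μ₀.
I = 2π × 0.0166 × 5.80×10⁻⁵ / (4π×10⁻⁷) = 4.81 A.

I ≈ 4.8 A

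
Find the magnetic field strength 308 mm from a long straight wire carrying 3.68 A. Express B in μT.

For an infinitely long straight wire, B = μ₀I/(2πd).
B = (4π×10⁻⁷ × 3.68) / (2π × 0.308) = 2.39×10⁻⁶ T.

B ≈ 2.39 μT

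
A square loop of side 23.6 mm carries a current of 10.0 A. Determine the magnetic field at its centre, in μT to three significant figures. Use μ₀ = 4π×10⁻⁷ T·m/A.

B ≈ 479 μT

Each side is a finite straight segment at perpendicular distance d = a/(2 tan(π/4)) = 0.0118 m from the centre, with end-angles ±π/4.
One side contributes B₁ = (μ₀I/4πd)·2 sin(π/4) = 1.20×10⁻⁴ T.
All 4 sides add in the same direction: B = 4 × 1.20×10⁻⁴ = 4.79×10⁻⁴ T.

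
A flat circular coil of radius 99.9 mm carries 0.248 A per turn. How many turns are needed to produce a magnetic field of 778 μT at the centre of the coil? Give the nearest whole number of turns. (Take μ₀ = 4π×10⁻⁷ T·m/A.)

N = 499

For an N-turn coil, B = Nμ₀I/(2R). A single turn gives B₁ = 1.56×10⁻⁶ T with R = 0.0999 m.
N = B/B₁ = 7.78×10⁻⁴ / 1.56×10⁻⁶ = 498.79.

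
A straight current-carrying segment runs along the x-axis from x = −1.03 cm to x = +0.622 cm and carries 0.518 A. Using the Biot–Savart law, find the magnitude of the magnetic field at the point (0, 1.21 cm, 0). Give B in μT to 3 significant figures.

B ≈ 4.73 μT

For a finite straight segment, B = (μ₀I/4πd)(sinθ₁ + sinθ₂), where θ₁, θ₂ are the angles from the perpendicular to each end.
The perpendicular distance is d = 0.0121 m; the end-offsets along the wire are a = 0.0103 m and b = 0.00622 m.
sinθ₁ = 0.0103/√(0.0103²+0.0121²) = 0.6482; sinθ₂ = 0.00622/√(0.00622²+0.0121²) = 0.4572.
B = (4π×10⁻⁷ × 0.518) / (4π × 0.0121) × (0.6482 + 0.4572) = 4.73×10⁻⁶ T.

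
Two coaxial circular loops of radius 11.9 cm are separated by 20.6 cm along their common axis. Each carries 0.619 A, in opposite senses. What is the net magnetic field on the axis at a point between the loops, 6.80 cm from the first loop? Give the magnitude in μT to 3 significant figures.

Each loop contributes B = μ₀IR²/[2(R²+z²)^(3/2)] on the axis, with z measured from that loop.
Loop 1 (z = 0.068 m): B₁ = 2.14×10⁻⁶ T. Loop 2 (z = 0.138 m): B₂ = 9.10×10⁻⁷ T.
The fields oppose: B = |B₁ − B₂| = 1.23×10⁻⁶ T.

B ≈ 1.23 μT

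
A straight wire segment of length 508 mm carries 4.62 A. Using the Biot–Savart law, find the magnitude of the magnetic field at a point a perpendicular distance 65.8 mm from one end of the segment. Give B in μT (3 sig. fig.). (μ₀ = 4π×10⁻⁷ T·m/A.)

For a finite straight segment, B = (μ₀I/4πd)(sinθ₁ + sinθ₂), where θ₁, θ₂ are the angles from the perpendicular to each end.
The perpendicular foot is at one end, so the two end-offsets along the wire are 0 and L = 0.508 m.
sinθ₁ = 0/√(0²+0.0658²) = 0.0000; sinθ₂ = 0.508/√(0.508²+0.0658²) = 0.9917.
B = (4π×10⁻⁷ × 4.62) / (4π × 0.0658) × (0.0000 + 0.9917) = 6.96×10⁻⁶ T.

B ≈ 6.96 μT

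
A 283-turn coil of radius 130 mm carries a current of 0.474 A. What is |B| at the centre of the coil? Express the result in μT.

B ≈ 648 μT

For an N-turn flat coil, B = Nμ₀I/(2R) with R = 0.13 m.
B = 283 × 2.29×10⁻⁶ T = 6.48×10⁻⁴ T.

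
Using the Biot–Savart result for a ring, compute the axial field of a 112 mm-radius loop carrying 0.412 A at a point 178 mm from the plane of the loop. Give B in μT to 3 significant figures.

On the axis of a circular loop, B = μ₀IR² / [2(R²+z²)^(3/2)].
R² + z² = (0.112)² + (0.178)² = 0.04423 m², and (R²+z²)^(3/2) = 9.30×10⁻³ m³.
B = (4π×10⁻⁷ × 0.412 × 0.01254) / (2 × 9.30×10⁻³) = 3.49×10⁻⁷ T.

B ≈ 0.349 μT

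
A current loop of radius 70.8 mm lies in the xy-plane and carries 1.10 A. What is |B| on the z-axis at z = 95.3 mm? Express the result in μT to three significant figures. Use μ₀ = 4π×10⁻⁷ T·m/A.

On the axis of a circular loop, B = μ₀IR² / [2(R²+z²)^(3/2)].
R² + z² = (0.0708)² + (0.0953)² = 0.01409 m², and (R²+z²)^(3/2) = 1.67×10⁻³ m³.
B = (4π×10⁻⁷ × 1.10 × 0.005013) / (2 × 1.67×10⁻³) = 2.07×10⁻⁶ T.

B ≈ 2.07 μT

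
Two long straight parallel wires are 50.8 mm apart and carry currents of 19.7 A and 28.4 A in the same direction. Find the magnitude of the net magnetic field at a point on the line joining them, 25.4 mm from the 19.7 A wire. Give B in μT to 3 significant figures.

B ≈ 68.5 μT

Each long wire gives B = μ₀I/(2πd). Distances are d₁ = 0.0254 m and d₂ = 0.0254 m.
B₁ = 1.55×10⁻⁴ T, B₂ = 2.24×10⁻⁴ T.
Between parallel currents the two contributions point in opposite directions, so they subtract. B = |B₁ − B₂| = |1.55×10⁻⁴ − 2.24×10⁻⁴| = 6.85×10⁻⁵ T.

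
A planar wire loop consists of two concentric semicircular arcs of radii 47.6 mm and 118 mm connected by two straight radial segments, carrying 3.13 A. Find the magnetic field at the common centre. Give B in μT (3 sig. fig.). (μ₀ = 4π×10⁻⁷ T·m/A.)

The radial connectors point toward the centre, so dl × r̂ = 0 and they contribute nothing.
Each semicircle gives μ₀I/(4R): inner arc 2.07×10⁻⁵ T, outer arc 8.33×10⁻⁶ T.
The two arcs carry current in opposite angular senses, so their fields oppose: B = |2.07×10⁻⁵ − 8.33×10⁻⁶| = 1.23×10⁻⁵ T.

B ≈ 12.3 μT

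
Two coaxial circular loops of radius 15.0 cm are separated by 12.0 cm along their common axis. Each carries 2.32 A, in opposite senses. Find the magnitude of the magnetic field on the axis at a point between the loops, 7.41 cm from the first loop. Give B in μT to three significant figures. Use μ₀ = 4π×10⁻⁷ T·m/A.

Each loop contributes B = μ₀IR²/[2(R²+z²)^(3/2)] on the axis, with z measured from that loop.
Loop 1 (z = 0.0741 m): B₁ = 7.00×10⁻⁶ T. Loop 2 (z = 0.0459 m): B₂ = 8.50×10⁻⁶ T.
The fields oppose: B = |B₁ − B₂| = 1.49×10⁻⁶ T.

B ≈ 1.49 μT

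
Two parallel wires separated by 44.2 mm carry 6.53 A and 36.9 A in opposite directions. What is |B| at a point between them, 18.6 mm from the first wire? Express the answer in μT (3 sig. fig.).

B ≈ 358 μT

Each long wire gives B = μ₀I/(2πd). Distances are d₁ = 0.0186 m and d₂ = 0.0256 m.
B₁ = 7.02×10⁻⁵ T, B₂ = 2.88×10⁻⁴ T.
Between antiparallel currents both contributions point the same way, so they add. B = B₁ + B₂ = 7.02×10⁻⁵ + 2.88×10⁻⁴ = 3.58×10⁻⁴ T.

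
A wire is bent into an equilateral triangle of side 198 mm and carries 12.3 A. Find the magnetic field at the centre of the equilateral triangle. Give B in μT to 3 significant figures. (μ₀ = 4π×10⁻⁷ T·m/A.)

B ≈ 112 μT

Each side is a finite straight segment at perpendicular distance d = a/(2 tan(π/3)) = 0.05716 m from the centre, with end-angles ±π/3.
One side contributes B₁ = (μ₀I/4πd)·2 sin(π/3) = 3.73×10⁻⁵ T.
All 3 sides add in the same direction: B = 3 × 3.73×10⁻⁵ = 1.12×10⁻⁴ T.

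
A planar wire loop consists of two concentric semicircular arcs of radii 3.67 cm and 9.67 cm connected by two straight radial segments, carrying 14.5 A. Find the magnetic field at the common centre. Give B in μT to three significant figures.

B ≈ 77.0 μT

The radial connectors point toward the centre, so dl × r̂ = 0 and they contribute nothing.
Each semicircle gives μ₀I/(4R): inner arc 1.24×10⁻⁴ T, outer arc 4.71×10⁻⁵ T.
The two arcs carry current in opposite angular senses, so their fields oppose: B = |1.24×10⁻⁴ − 4.71×10⁻⁵| = 7.70×10⁻⁵ T.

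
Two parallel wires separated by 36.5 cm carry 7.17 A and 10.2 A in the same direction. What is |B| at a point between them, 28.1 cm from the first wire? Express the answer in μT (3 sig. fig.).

Each long wire gives B = μ₀I/(2πd). Distances are d₁ = 0.281 m and d₂ = 0.084 m.
B₁ = 5.10×10⁻⁶ T, B₂ = 2.43×10⁻⁵ T.
Between parallel currents the two contributions point in opposite directions, so they subtract. B = |B₁ − B₂| = |5.10×10⁻⁶ − 2.43×10⁻⁵| = 1.92×10⁻⁵ T.

B ≈ 19.2 μT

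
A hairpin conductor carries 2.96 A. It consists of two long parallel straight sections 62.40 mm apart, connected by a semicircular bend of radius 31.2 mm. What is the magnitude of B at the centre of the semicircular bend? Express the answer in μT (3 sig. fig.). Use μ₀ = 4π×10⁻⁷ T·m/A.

The semicircular arc contributes B_arc = μ₀I·π/(4πR) = μ₀I/(4R) = 2.98×10⁻⁵ T.
Each semi-infinite lead is at perpendicular distance R = 0.0312 m from the centre, with the perpendicular foot at its near end, so it contributes μ₀I/(4πR); both point the same way, together 1.90×10⁻⁵ T.
Arc and leads all point the same direction: B = 2.98×10⁻⁵ + 1.90×10⁻⁵ = 4.88×10⁻⁵ T.

B ≈ 48.8 μT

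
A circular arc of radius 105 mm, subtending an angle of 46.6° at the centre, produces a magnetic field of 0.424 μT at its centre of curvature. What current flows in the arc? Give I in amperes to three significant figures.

For a circular arc, B = μ₀Iφ/(4πR) with φ in radians; here φ = 0.8133 rad.
So I = 4πRB/(μ₀φ) = 4π × 0.105 × 4.24×10⁻⁷ / (4π×10⁻⁷ × 0.8133) = 0.547 A.

I ≈ 0.547 A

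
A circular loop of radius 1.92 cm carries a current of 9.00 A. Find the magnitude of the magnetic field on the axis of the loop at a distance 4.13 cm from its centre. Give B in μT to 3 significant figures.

On the axis of a circular loop, B = μ₀IR² / [2(R²+z²)^(3/2)].
R² + z² = (0.0192)² + (0.0413)² = 0.002074 m², and (R²+z²)^(3/2) = 9.45×10⁻⁵ m³.
B = (4π×10⁻⁷ × 9.00 × 0.0003686) / (2 × 9.45×10⁻⁵) = 2.21×10⁻⁵ T.

B ≈ 22.1 μT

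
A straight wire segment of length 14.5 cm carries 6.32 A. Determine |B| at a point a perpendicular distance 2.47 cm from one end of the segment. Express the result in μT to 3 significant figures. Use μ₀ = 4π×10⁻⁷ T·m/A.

B ≈ 25.2 μT

For a finite straight segment, B = (μ₀I/4πd)(sinθ₁ + sinθ₂), where θ₁, θ₂ are the angles from the perpendicular to each end.
The perpendicular foot is at one end, so the two end-offsets along the wire are 0 and L = 0.145 m.
sinθ₁ = 0/√(0²+0.0247²) = 0.0000; sinθ₂ = 0.145/√(0.145²+0.0247²) = 0.9858.
B = (4π×10⁻⁷ × 6.32) / (4π × 0.0247) × (0.0000 + 0.9858) = 2.52×10⁻⁵ T.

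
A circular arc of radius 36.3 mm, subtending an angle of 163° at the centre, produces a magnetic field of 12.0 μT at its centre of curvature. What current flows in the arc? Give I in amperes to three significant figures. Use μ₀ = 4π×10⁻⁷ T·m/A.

For a circular arc, B = μ₀Iφ/(4πR) with φ in radians; here φ = 2.845 rad.
So I = 4πRB/(μ₀φ) = 4π × 0.0363 × 1.20×10⁻⁵ / (4π×10⁻⁷ × 2.845) = 1.53 A.

I ≈ 1.53 A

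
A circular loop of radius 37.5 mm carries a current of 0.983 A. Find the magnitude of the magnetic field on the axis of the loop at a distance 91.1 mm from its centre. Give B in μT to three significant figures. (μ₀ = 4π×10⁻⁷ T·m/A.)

B ≈ 0.908 μT

On the axis of a circular loop, B = μ₀IR² / [2(R²+z²)^(3/2)].
R² + z² = (0.0375)² + (0.0911)² = 0.009705 m², and (R²+z²)^(3/2) = 9.56×10⁻⁴ m³.
B = (4π×10⁻⁷ × 0.983 × 0.001406) / (2 × 9.56×10⁻⁴) = 9.08×10⁻⁷ T.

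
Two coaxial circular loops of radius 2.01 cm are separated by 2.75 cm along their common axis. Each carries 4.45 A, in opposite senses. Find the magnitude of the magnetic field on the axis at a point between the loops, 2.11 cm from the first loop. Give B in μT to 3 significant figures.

Each loop contributes B = μ₀IR²/[2(R²+z²)^(3/2)] on the axis, with z measured from that loop.
Loop 1 (z = 0.0211 m): B₁ = 4.56×10⁻⁵ T. Loop 2 (z = 0.0064 m): B₂ = 1.20×10⁻⁴ T.
The fields oppose: B = |B₁ − B₂| = 7.47×10⁻⁵ T.

B ≈ 74.7 μT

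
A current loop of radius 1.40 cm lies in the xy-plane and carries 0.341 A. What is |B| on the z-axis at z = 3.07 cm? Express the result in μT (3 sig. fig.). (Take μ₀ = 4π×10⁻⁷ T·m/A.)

B ≈ 1.09 μT

On the axis of a circular loop, B = μ₀IR² / [2(R²+z²)^(3/2)].
R² + z² = (0.014)² + (0.0307)² = 0.001138 m², and (R²+z²)^(3/2) = 3.84×10⁻⁵ m³.
B = (4π×10⁻⁷ × 0.341 × 0.000196) / (2 × 3.84×10⁻⁵) = 1.09×10⁻⁶ T.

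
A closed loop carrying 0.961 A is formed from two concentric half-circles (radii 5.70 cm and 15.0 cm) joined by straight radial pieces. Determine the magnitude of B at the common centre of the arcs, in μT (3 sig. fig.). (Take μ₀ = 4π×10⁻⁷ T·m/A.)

The radial connectors point toward the centre, so dl × r̂ = 0 and they contribute nothing.
Each semicircle gives μ₀I/(4R): inner arc 5.30×10⁻⁶ T, outer arc 2.01×10⁻⁶ T.
The two arcs carry current in opposite angular senses, so their fields oppose: B = |5.30×10⁻⁶ − 2.01×10⁻⁶| = 3.28×10⁻⁶ T.

B ≈ 3.28 μT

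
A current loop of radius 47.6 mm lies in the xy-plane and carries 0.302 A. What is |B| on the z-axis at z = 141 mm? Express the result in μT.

B ≈ 0.130 μT

On the axis of a circular loop, B = μ₀IR² / [2(R²+z²)^(3/2)].
R² + z² = (0.0476)² + (0.141)² = 0.02215 m², and (R²+z²)^(3/2) = 3.30×10⁻³ m³.
B = (4π×10⁻⁷ × 0.302 × 0.002266) / (2 × 3.30×10⁻³) = 1.30×10⁻⁷ T.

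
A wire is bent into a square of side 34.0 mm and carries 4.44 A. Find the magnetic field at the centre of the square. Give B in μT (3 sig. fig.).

Each side is a finite straight segment at perpendicular distance d = a/(2 tan(π/4)) = 0.017 m from the centre, with end-angles ±π/4.
One side contributes B₁ = (μ₀I/4πd)·2 sin(π/4) = 3.69×10⁻⁵ T.
All 4 sides add in the same direction: B = 4 × 3.69×10⁻⁵ = 1.48×10⁻⁴ T.

B ≈ 148 μT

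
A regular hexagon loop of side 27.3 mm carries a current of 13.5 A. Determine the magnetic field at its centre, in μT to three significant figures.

B ≈ 343 μT

Each side is a finite straight segment at perpendicular distance d = a/(2 tan(π/6)) = 0.02364 m from the centre, with end-angles ±π/6.
One side contributes B₁ = (μ₀I/4πd)·2 sin(π/6) = 5.71×10⁻⁵ T.
All 6 sides add in the same direction: B = 6 × 5.71×10⁻⁵ = 3.43×10⁻⁴ T.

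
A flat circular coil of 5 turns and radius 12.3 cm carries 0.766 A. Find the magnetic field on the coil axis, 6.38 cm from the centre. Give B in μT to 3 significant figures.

For an N-turn flat coil, B = Nμ₀IR²/[2(R²+z²)^(3/2)] with R = 0.123 m, z = 0.0638 m.
B = 5 × 2.74×10⁻⁶ T = 1.37×10⁻⁵ T.

B ≈ 13.7 μT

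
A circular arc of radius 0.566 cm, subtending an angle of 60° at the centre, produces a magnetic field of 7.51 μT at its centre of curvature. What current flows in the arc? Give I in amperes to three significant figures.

For a circular arc, B = μ₀Iφ/(4πR) with φ in radians; here φ = 1.047 rad.
So I = 4πRB/(μ₀φ) = 4π × 0.00566 × 7.51×10⁻⁶ / (4π×10⁻⁷ × 1.047) = 0.406 A.

I ≈ 0.406 A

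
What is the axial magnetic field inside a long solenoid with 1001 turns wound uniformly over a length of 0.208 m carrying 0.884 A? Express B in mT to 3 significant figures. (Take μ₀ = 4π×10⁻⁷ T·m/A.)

B ≈ 5.35 mT

Inside a long solenoid, B = μ₀nI with n = 4812 turns/m.
B = 4π×10⁻⁷ × 4812 × 0.884 = 5.35×10⁻³ T.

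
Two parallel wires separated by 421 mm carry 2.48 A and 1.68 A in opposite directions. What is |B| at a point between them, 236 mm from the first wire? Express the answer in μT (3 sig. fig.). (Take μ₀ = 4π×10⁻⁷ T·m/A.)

Each long wire gives B = μ₀I/(2πd). Distances are d₁ = 0.236 m and d₂ = 0.185 m.
B₁ = 2.10×10⁻⁶ T, B₂ = 1.82×10⁻⁶ T.
Between antiparallel currents both contributions point the same way, so they add. B = B₁ + B₂ = 2.10×10⁻⁶ + 1.82×10⁻⁶ = 3.92×10⁻⁶ T.

B ≈ 3.92 μT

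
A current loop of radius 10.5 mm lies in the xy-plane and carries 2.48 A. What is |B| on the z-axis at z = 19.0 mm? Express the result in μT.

B ≈ 16.8 μT

On the axis of a circular loop, B = μ₀IR² / [2(R²+z²)^(3/2)].
R² + z² = (0.0105)² + (0.019)² = 0.0004712 m², and (R²+z²)^(3/2) = 1.02×10⁻⁵ m³.
B = (4π×10⁻⁷ × 2.48 × 0.0001103) / (2 × 1.02×10⁻⁵) = 1.68×10⁻⁵ T.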